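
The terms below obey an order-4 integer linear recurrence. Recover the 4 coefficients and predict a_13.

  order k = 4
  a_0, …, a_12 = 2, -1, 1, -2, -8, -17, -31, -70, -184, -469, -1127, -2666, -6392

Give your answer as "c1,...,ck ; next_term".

3,-3,3,2 ; -15497

  a_4 = 3·-2 + -3·1 + 3·-1 + 2·2 = -8
  a_5 = 3·-8 + -3·-2 + 3·1 + 2·-1 = -17
  a_6 = 3·-17 + -3·-8 + 3·-2 + 2·1 = -31
  a_7 = 3·-31 + -3·-17 + 3·-8 + 2·-2 = -70
  a_8 = 3·-70 + -3·-31 + 3·-17 + 2·-8 = -184
  a_9 = 3·-184 + -3·-70 + 3·-31 + 2·-17 = -469
  a_10 = 3·-469 + -3·-184 + 3·-70 + 2·-31 = -1127
  a_11 = 3·-1127 + -3·-469 + 3·-184 + 2·-70 = -2666
  a_12 = 3·-2666 + -3·-1127 + 3·-469 + 2·-184 = -6392
  a_13 = 3·-6392 + -3·-2666 + 3·-1127 + 2·-469 = -15497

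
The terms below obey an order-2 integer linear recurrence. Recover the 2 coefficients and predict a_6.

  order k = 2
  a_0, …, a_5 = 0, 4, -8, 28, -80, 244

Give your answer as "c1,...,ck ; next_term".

-2,3 ; -728

  a_2 = -2·4 + 3·0 = -8
  a_3 = -2·-8 + 3·4 = 28
  a_4 = -2·28 + 3·-8 = -80
  a_5 = -2·-80 + 3·28 = 244
  a_6 = -2·244 + 3·-80 = -728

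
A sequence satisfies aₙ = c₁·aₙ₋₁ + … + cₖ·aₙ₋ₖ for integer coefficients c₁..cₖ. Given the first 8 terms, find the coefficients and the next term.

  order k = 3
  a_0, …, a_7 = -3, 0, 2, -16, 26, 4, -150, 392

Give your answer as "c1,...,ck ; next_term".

-2,-3,4 ; -318

  a_3 = -2·2 + -3·0 + 4·-3 = -16
  a_4 = -2·-16 + -3·2 + 4·0 = 26
  a_5 = -2·26 + -3·-16 + 4·2 = 4
  a_6 = -2·4 + -3·26 + 4·-16 = -150
  a_7 = -2·-150 + -3·4 + 4·26 = 392
  a_8 = -2·392 + -3·-150 + 4·4 = -318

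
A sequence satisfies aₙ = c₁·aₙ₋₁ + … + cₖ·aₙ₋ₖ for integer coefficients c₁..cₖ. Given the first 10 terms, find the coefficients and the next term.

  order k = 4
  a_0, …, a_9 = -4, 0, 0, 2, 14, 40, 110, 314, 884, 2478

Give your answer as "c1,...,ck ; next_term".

  a_4 = 3·2 + -1·0 + 2·0 + -2·-4 = 14
  a_5 = 3·14 + -1·2 + 2·0 + -2·0 = 40
  a_6 = 3·40 + -1·14 + 2·2 + -2·0 = 110
  a_7 = 3·110 + -1·40 + 2·14 + -2·2 = 314
  a_8 = 3·314 + -1·110 + 2·40 + -2·14 = 884
  a_9 = 3·884 + -1·314 + 2·110 + -2·40 = 2478
  a_10 = 3·2478 + -1·884 + 2·314 + -2·110 = 6958

3,-1,2,-2 ; 6958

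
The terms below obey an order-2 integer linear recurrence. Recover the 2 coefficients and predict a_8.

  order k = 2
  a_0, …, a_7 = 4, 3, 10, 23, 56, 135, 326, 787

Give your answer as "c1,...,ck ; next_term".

  a_2 = 2·3 + 1·4 = 10
  a_3 = 2·10 + 1·3 = 23
  a_4 = 2·23 + 1·10 = 56
  a_5 = 2·56 + 1·23 = 135
  a_6 = 2·135 + 1·56 = 326
  a_7 = 2·326 + 1·135 = 787
  a_8 = 2·787 + 1·326 = 1900

2,1 ; 1900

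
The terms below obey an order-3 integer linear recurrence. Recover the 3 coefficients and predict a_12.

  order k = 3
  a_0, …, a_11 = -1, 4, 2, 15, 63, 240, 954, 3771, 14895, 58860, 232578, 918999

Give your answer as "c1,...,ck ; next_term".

3,3,3 ; 3631311

  a_3 = 3·2 + 3·4 + 3·-1 = 15
  a_4 = 3·15 + 3·2 + 3·4 = 63
  a_5 = 3·63 + 3·15 + 3·2 = 240
  a_6 = 3·240 + 3·63 + 3·15 = 954
  a_7 = 3·954 + 3·240 + 3·63 = 3771
  a_8 = 3·3771 + 3·954 + 3·240 = 14895
  a_9 = 3·14895 + 3·3771 + 3·954 = 58860
  a_10 = 3·58860 + 3·14895 + 3·3771 = 232578
  a_11 = 3·232578 + 3·58860 + 3·14895 = 918999
  a_12 = 3·918999 + 3·232578 + 3·58860 = 3631311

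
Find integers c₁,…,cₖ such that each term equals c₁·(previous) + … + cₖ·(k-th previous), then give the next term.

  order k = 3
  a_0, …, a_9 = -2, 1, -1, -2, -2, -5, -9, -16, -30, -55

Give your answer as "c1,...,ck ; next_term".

1,1,1 ; -101

  a_3 = 1·-1 + 1·1 + 1·-2 = -2
  a_4 = 1·-2 + 1·-1 + 1·1 = -2
  a_5 = 1·-2 + 1·-2 + 1·-1 = -5
  a_6 = 1·-5 + 1·-2 + 1·-2 = -9
  a_7 = 1·-9 + 1·-5 + 1·-2 = -16
  a_8 = 1·-16 + 1·-9 + 1·-5 = -30
  a_9 = 1·-30 + 1·-16 + 1·-9 = -55
  a_10 = 1·-55 + 1·-30 + 1·-16 = -101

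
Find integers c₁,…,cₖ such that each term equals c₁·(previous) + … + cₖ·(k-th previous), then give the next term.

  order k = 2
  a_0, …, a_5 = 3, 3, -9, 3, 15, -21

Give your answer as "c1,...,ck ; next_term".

-1,-2 ; -9

  a_2 = -1·3 + -2·3 = -9
  a_3 = -1·-9 + -2·3 = 3
  a_4 = -1·3 + -2·-9 = 15
  a_5 = -1·15 + -2·3 = -21
  a_6 = -1·-21 + -2·15 = -9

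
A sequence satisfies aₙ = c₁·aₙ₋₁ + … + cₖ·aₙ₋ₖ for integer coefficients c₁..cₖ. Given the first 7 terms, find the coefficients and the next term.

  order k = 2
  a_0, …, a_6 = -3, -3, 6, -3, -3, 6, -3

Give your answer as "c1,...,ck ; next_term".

-1,-1 ; -3

  a_2 = -1·-3 + -1·-3 = 6
  a_3 = -1·6 + -1·-3 = -3
  a_4 = -1·-3 + -1·6 = -3
  a_5 = -1·-3 + -1·-3 = 6
  a_6 = -1·6 + -1·-3 = -3
  a_7 = -1·-3 + -1·6 = -3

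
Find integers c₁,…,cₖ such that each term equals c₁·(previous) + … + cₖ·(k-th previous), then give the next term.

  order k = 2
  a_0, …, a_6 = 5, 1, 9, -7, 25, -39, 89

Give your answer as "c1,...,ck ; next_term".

  a_2 = -1·1 + 2·5 = 9
  a_3 = -1·9 + 2·1 = -7
  a_4 = -1·-7 + 2·9 = 25
  a_5 = -1·25 + 2·-7 = -39
  a_6 = -1·-39 + 2·25 = 89
  a_7 = -1·89 + 2·-39 = -167

-1,2 ; -167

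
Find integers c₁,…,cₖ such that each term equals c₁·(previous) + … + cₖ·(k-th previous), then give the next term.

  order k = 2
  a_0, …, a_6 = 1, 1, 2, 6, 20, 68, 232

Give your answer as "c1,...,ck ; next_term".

  a_2 = 4·1 + -2·1 = 2
  a_3 = 4·2 + -2·1 = 6
  a_4 = 4·6 + -2·2 = 20
  a_5 = 4·20 + -2·6 = 68
  a_6 = 4·68 + -2·20 = 232
  a_7 = 4·232 + -2·68 = 792

4,-2 ; 792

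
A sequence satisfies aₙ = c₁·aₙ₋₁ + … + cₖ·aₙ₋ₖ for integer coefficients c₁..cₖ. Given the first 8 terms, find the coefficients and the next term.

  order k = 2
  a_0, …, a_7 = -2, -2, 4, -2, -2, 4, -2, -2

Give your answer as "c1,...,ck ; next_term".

-1,-1 ; 4

  a_2 = -1·-2 + -1·-2 = 4
  a_3 = -1·4 + -1·-2 = -2
  a_4 = -1·-2 + -1·4 = -2
  a_5 = -1·-2 + -1·-2 = 4
  a_6 = -1·4 + -1·-2 = -2
  a_7 = -1·-2 + -1·4 = -2
  a_8 = -1·-2 + -1·-2 = 4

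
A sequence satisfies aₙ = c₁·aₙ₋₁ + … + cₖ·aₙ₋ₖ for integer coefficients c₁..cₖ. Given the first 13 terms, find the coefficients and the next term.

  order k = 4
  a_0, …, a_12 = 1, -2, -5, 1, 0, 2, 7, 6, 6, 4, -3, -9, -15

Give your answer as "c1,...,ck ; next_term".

  a_4 = 1·1 + 0·-5 + 0·-2 + -1·1 = 0
  a_5 = 1·0 + 0·1 + 0·-5 + -1·-2 = 2
  a_6 = 1·2 + 0·0 + 0·1 + -1·-5 = 7
  a_7 = 1·7 + 0·2 + 0·0 + -1·1 = 6
  a_8 = 1·6 + 0·7 + 0·2 + -1·0 = 6
  a_9 = 1·6 + 0·6 + 0·7 + -1·2 = 4
  a_10 = 1·4 + 0·6 + 0·6 + -1·7 = -3
  a_11 = 1·-3 + 0·4 + 0·6 + -1·6 = -9
  a_12 = 1·-9 + 0·-3 + 0·4 + -1·6 = -15
  a_13 = 1·-15 + 0·-9 + 0·-3 + -1·4 = -19

1,0,0,-1 ; -19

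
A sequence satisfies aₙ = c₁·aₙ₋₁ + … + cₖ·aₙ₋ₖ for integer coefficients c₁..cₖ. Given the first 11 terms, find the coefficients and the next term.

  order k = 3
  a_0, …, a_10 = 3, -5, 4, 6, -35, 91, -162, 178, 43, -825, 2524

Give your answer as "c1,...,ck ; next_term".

  a_3 = -3·4 + -3·-5 + 1·3 = 6
  a_4 = -3·6 + -3·4 + 1·-5 = -35
  a_5 = -3·-35 + -3·6 + 1·4 = 91
  a_6 = -3·91 + -3·-35 + 1·6 = -162
  a_7 = -3·-162 + -3·91 + 1·-35 = 178
  a_8 = -3·178 + -3·-162 + 1·91 = 43
  a_9 = -3·43 + -3·178 + 1·-162 = -825
  a_10 = -3·-825 + -3·43 + 1·178 = 2524
  a_11 = -3·2524 + -3·-825 + 1·43 = -5054

-3,-3,1 ; -5054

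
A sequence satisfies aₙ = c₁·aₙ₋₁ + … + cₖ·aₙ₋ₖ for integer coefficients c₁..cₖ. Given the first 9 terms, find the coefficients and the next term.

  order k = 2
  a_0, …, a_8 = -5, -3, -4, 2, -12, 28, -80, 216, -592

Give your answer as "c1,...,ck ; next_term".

-2,2 ; 1616

  a_2 = -2·-3 + 2·-5 = -4
  a_3 = -2·-4 + 2·-3 = 2
  a_4 = -2·2 + 2·-4 = -12
  a_5 = -2·-12 + 2·2 = 28
  a_6 = -2·28 + 2·-12 = -80
  a_7 = -2·-80 + 2·28 = 216
  a_8 = -2·216 + 2·-80 = -592
  a_9 = -2·-592 + 2·216 = 1616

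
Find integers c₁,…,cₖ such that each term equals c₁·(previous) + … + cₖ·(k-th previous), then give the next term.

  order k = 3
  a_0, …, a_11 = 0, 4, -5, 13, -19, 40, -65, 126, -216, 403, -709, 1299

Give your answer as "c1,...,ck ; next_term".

-1,2,1 ; -2314

  a_3 = -1·-5 + 2·4 + 1·0 = 13
  a_4 = -1·13 + 2·-5 + 1·4 = -19
  a_5 = -1·-19 + 2·13 + 1·-5 = 40
  a_6 = -1·40 + 2·-19 + 1·13 = -65
  a_7 = -1·-65 + 2·40 + 1·-19 = 126
  a_8 = -1·126 + 2·-65 + 1·40 = -216
  a_9 = -1·-216 + 2·126 + 1·-65 = 403
  a_10 = -1·403 + 2·-216 + 1·126 = -709
  a_11 = -1·-709 + 2·403 + 1·-216 = 1299
  a_12 = -1·1299 + 2·-709 + 1·403 = -2314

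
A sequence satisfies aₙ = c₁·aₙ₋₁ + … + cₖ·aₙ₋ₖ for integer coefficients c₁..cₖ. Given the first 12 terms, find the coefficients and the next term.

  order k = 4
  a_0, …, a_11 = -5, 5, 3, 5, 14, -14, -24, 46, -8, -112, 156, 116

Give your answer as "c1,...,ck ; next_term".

  a_4 = 0·5 + -2·3 + 2·5 + -2·-5 = 14
  a_5 = 0·14 + -2·5 + 2·3 + -2·5 = -14
  a_6 = 0·-14 + -2·14 + 2·5 + -2·3 = -24
  a_7 = 0·-24 + -2·-14 + 2·14 + -2·5 = 46
  a_8 = 0·46 + -2·-24 + 2·-14 + -2·14 = -8
  a_9 = 0·-8 + -2·46 + 2·-24 + -2·-14 = -112
  a_10 = 0·-112 + -2·-8 + 2·46 + -2·-24 = 156
  a_11 = 0·156 + -2·-112 + 2·-8 + -2·46 = 116
  a_12 = 0·116 + -2·156 + 2·-112 + -2·-8 = -520

0,-2,2,-2 ; -520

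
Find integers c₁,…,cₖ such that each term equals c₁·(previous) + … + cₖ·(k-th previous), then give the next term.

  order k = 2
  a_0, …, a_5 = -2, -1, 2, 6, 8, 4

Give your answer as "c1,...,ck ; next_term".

2,-2 ; -8

  a_2 = 2·-1 + -2·-2 = 2
  a_3 = 2·2 + -2·-1 = 6
  a_4 = 2·6 + -2·2 = 8
  a_5 = 2·8 + -2·6 = 4
  a_6 = 2·4 + -2·8 = -8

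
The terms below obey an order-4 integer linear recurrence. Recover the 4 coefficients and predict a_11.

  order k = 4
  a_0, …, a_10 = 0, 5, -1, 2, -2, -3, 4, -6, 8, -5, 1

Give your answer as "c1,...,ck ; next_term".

-1,0,0,-1 ; 5

  a_4 = -1·2 + 0·-1 + 0·5 + -1·0 = -2
  a_5 = -1·-2 + 0·2 + 0·-1 + -1·5 = -3
  a_6 = -1·-3 + 0·-2 + 0·2 + -1·-1 = 4
  a_7 = -1·4 + 0·-3 + 0·-2 + -1·2 = -6
  a_8 = -1·-6 + 0·4 + 0·-3 + -1·-2 = 8
  a_9 = -1·8 + 0·-6 + 0·4 + -1·-3 = -5
  a_10 = -1·-5 + 0·8 + 0·-6 + -1·4 = 1
  a_11 = -1·1 + 0·-5 + 0·8 + -1·-6 = 5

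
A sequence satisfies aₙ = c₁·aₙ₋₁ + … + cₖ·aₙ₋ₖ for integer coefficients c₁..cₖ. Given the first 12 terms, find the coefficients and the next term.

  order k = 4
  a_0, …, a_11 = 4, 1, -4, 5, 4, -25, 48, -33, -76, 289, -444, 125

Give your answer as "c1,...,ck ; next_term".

-2,-2,2,1 ; 1140

  a_4 = -2·5 + -2·-4 + 2·1 + 1·4 = 4
  a_5 = -2·4 + -2·5 + 2·-4 + 1·1 = -25
  a_6 = -2·-25 + -2·4 + 2·5 + 1·-4 = 48
  a_7 = -2·48 + -2·-25 + 2·4 + 1·5 = -33
  a_8 = -2·-33 + -2·48 + 2·-25 + 1·4 = -76
  a_9 = -2·-76 + -2·-33 + 2·48 + 1·-25 = 289
  a_10 = -2·289 + -2·-76 + 2·-33 + 1·48 = -444
  a_11 = -2·-444 + -2·289 + 2·-76 + 1·-33 = 125
  a_12 = -2·125 + -2·-444 + 2·289 + 1·-76 = 1140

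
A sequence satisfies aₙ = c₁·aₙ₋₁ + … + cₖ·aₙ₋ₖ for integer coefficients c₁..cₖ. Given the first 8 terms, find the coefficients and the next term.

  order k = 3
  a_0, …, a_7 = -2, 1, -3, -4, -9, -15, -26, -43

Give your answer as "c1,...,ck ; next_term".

  a_3 = 2·-3 + 0·1 + -1·-2 = -4
  a_4 = 2·-4 + 0·-3 + -1·1 = -9
  a_5 = 2·-9 + 0·-4 + -1·-3 = -15
  a_6 = 2·-15 + 0·-9 + -1·-4 = -26
  a_7 = 2·-26 + 0·-15 + -1·-9 = -43
  a_8 = 2·-43 + 0·-26 + -1·-15 = -71

2,0,-1 ; -71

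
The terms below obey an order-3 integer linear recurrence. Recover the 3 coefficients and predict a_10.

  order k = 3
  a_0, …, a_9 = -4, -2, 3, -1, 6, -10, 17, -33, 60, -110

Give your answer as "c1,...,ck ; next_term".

  a_3 = -1·3 + 1·-2 + -1·-4 = -1
  a_4 = -1·-1 + 1·3 + -1·-2 = 6
  a_5 = -1·6 + 1·-1 + -1·3 = -10
  a_6 = -1·-10 + 1·6 + -1·-1 = 17
  a_7 = -1·17 + 1·-10 + -1·6 = -33
  a_8 = -1·-33 + 1·17 + -1·-10 = 60
  a_9 = -1·60 + 1·-33 + -1·17 = -110
  a_10 = -1·-110 + 1·60 + -1·-33 = 203

-1,1,-1 ; 203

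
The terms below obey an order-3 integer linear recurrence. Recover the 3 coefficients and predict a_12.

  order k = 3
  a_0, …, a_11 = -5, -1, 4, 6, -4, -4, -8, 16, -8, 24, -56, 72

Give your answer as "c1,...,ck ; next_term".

  a_3 = -1·4 + 0·-1 + -2·-5 = 6
  a_4 = -1·6 + 0·4 + -2·-1 = -4
  a_5 = -1·-4 + 0·6 + -2·4 = -4
  a_6 = -1·-4 + 0·-4 + -2·6 = -8
  a_7 = -1·-8 + 0·-4 + -2·-4 = 16
  a_8 = -1·16 + 0·-8 + -2·-4 = -8
  a_9 = -1·-8 + 0·16 + -2·-8 = 24
  a_10 = -1·24 + 0·-8 + -2·16 = -56
  a_11 = -1·-56 + 0·24 + -2·-8 = 72
  a_12 = -1·72 + 0·-56 + -2·24 = -120

-1,0,-2 ; -120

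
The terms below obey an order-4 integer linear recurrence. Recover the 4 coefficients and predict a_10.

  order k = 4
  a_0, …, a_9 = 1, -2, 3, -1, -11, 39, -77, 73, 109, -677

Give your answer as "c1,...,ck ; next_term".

  a_4 = -2·-1 + -1·3 + 4·-2 + -2·1 = -11
  a_5 = -2·-11 + -1·-1 + 4·3 + -2·-2 = 39
  a_6 = -2·39 + -1·-11 + 4·-1 + -2·3 = -77
  a_7 = -2·-77 + -1·39 + 4·-11 + -2·-1 = 73
  a_8 = -2·73 + -1·-77 + 4·39 + -2·-11 = 109
  a_9 = -2·109 + -1·73 + 4·-77 + -2·39 = -677
  a_10 = -2·-677 + -1·109 + 4·73 + -2·-77 = 1691

-2,-1,4,-2 ; 1691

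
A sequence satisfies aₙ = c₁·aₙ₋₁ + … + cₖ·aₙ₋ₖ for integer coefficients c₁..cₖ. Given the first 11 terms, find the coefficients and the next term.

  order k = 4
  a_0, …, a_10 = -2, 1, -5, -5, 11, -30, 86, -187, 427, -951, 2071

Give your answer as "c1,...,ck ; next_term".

  a_4 = -2·-5 + 1·-5 + 0·1 + -3·-2 = 11
  a_5 = -2·11 + 1·-5 + 0·-5 + -3·1 = -30
  a_6 = -2·-30 + 1·11 + 0·-5 + -3·-5 = 86
  a_7 = -2·86 + 1·-30 + 0·11 + -3·-5 = -187
  a_8 = -2·-187 + 1·86 + 0·-30 + -3·11 = 427
  a_9 = -2·427 + 1·-187 + 0·86 + -3·-30 = -951
  a_10 = -2·-951 + 1·427 + 0·-187 + -3·86 = 2071
  a_11 = -2·2071 + 1·-951 + 0·427 + -3·-187 = -4532

-2,1,0,-3 ; -4532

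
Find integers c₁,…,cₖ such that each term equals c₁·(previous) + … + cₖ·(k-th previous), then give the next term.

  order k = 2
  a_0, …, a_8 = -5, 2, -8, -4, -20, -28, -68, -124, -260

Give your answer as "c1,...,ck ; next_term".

  a_2 = 1·2 + 2·-5 = -8
  a_3 = 1·-8 + 2·2 = -4
  a_4 = 1·-4 + 2·-8 = -20
  a_5 = 1·-20 + 2·-4 = -28
  a_6 = 1·-28 + 2·-20 = -68
  a_7 = 1·-68 + 2·-28 = -124
  a_8 = 1·-124 + 2·-68 = -260
  a_9 = 1·-260 + 2·-124 = -508

1,2 ; -508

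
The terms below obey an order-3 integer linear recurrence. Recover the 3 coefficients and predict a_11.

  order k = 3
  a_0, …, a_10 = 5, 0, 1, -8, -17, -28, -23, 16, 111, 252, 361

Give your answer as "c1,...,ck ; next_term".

2,-1,-2 ; 248

  a_3 = 2·1 + -1·0 + -2·5 = -8
  a_4 = 2·-8 + -1·1 + -2·0 = -17
  a_5 = 2·-17 + -1·-8 + -2·1 = -28
  a_6 = 2·-28 + -1·-17 + -2·-8 = -23
  a_7 = 2·-23 + -1·-28 + -2·-17 = 16
  a_8 = 2·16 + -1·-23 + -2·-28 = 111
  a_9 = 2·111 + -1·16 + -2·-23 = 252
  a_10 = 2·252 + -1·111 + -2·16 = 361
  a_11 = 2·361 + -1·252 + -2·111 = 248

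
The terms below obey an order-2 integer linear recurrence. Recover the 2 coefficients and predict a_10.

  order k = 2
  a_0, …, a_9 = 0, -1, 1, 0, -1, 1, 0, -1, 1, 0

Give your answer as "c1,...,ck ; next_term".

-1,-1 ; -1

  a_2 = -1·-1 + -1·0 = 1
  a_3 = -1·1 + -1·-1 = 0
  a_4 = -1·0 + -1·1 = -1
  a_5 = -1·-1 + -1·0 = 1
  a_6 = -1·1 + -1·-1 = 0
  a_7 = -1·0 + -1·1 = -1
  a_8 = -1·-1 + -1·0 = 1
  a_9 = -1·1 + -1·-1 = 0
  a_10 = -1·0 + -1·1 = -1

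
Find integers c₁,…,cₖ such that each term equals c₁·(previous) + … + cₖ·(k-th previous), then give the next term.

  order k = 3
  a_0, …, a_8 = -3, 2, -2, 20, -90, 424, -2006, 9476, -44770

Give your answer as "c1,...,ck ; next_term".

-4,3,-2 ; 211520

  a_3 = -4·-2 + 3·2 + -2·-3 = 20
  a_4 = -4·20 + 3·-2 + -2·2 = -90
  a_5 = -4·-90 + 3·20 + -2·-2 = 424
  a_6 = -4·424 + 3·-90 + -2·20 = -2006
  a_7 = -4·-2006 + 3·424 + -2·-90 = 9476
  a_8 = -4·9476 + 3·-2006 + -2·424 = -44770
  a_9 = -4·-44770 + 3·9476 + -2·-2006 = 211520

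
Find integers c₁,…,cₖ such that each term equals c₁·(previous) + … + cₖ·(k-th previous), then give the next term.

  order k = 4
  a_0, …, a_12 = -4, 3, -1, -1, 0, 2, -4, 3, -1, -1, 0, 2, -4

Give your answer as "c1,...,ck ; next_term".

  a_4 = -1·-1 + 0·-1 + 1·3 + 1·-4 = 0
  a_5 = -1·0 + 0·-1 + 1·-1 + 1·3 = 2
  a_6 = -1·2 + 0·0 + 1·-1 + 1·-1 = -4
  a_7 = -1·-4 + 0·2 + 1·0 + 1·-1 = 3
  a_8 = -1·3 + 0·-4 + 1·2 + 1·0 = -1
  a_9 = -1·-1 + 0·3 + 1·-4 + 1·2 = -1
  a_10 = -1·-1 + 0·-1 + 1·3 + 1·-4 = 0
  a_11 = -1·0 + 0·-1 + 1·-1 + 1·3 = 2
  a_12 = -1·2 + 0·0 + 1·-1 + 1·-1 = -4
  a_13 = -1·-4 + 0·2 + 1·0 + 1·-1 = 3

-1,0,1,1 ; 3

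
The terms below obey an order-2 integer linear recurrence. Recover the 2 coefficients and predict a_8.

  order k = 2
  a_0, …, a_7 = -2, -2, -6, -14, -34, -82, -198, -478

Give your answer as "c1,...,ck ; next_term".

2,1 ; -1154

  a_2 = 2·-2 + 1·-2 = -6
  a_3 = 2·-6 + 1·-2 = -14
  a_4 = 2·-14 + 1·-6 = -34
  a_5 = 2·-34 + 1·-14 = -82
  a_6 = 2·-82 + 1·-34 = -198
  a_7 = 2·-198 + 1·-82 = -478
  a_8 = 2·-478 + 1·-198 = -1154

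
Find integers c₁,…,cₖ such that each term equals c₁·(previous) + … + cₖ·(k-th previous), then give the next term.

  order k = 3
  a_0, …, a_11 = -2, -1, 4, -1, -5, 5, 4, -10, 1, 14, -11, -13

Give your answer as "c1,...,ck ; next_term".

  a_3 = 0·4 + -1·-1 + 1·-2 = -1
  a_4 = 0·-1 + -1·4 + 1·-1 = -5
  a_5 = 0·-5 + -1·-1 + 1·4 = 5
  a_6 = 0·5 + -1·-5 + 1·-1 = 4
  a_7 = 0·4 + -1·5 + 1·-5 = -10
  a_8 = 0·-10 + -1·4 + 1·5 = 1
  a_9 = 0·1 + -1·-10 + 1·4 = 14
  a_10 = 0·14 + -1·1 + 1·-10 = -11
  a_11 = 0·-11 + -1·14 + 1·1 = -13
  a_12 = 0·-13 + -1·-11 + 1·14 = 25

0,-1,1 ; 25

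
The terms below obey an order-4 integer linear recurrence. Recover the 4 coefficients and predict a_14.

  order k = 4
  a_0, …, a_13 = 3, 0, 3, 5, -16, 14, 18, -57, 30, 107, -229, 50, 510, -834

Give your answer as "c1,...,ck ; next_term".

  a_4 = -2·5 + -3·3 + -1·0 + 1·3 = -16
  a_5 = -2·-16 + -3·5 + -1·3 + 1·0 = 14
  a_6 = -2·14 + -3·-16 + -1·5 + 1·3 = 18
  a_7 = -2·18 + -3·14 + -1·-16 + 1·5 = -57
  a_8 = -2·-57 + -3·18 + -1·14 + 1·-16 = 30
  a_9 = -2·30 + -3·-57 + -1·18 + 1·14 = 107
  a_10 = -2·107 + -3·30 + -1·-57 + 1·18 = -229
  a_11 = -2·-229 + -3·107 + -1·30 + 1·-57 = 50
  a_12 = -2·50 + -3·-229 + -1·107 + 1·30 = 510
  a_13 = -2·510 + -3·50 + -1·-229 + 1·107 = -834
  a_14 = -2·-834 + -3·510 + -1·50 + 1·-229 = -141

-2,-3,-1,1 ; -141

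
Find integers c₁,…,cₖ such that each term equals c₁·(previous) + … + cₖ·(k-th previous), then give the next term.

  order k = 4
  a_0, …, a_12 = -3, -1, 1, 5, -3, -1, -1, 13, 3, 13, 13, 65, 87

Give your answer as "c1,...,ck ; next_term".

1,1,0,3 ; 191

  a_4 = 1·5 + 1·1 + 0·-1 + 3·-3 = -3
  a_5 = 1·-3 + 1·5 + 0·1 + 3·-1 = -1
  a_6 = 1·-1 + 1·-3 + 0·5 + 3·1 = -1
  a_7 = 1·-1 + 1·-1 + 0·-3 + 3·5 = 13
  a_8 = 1·13 + 1·-1 + 0·-1 + 3·-3 = 3
  a_9 = 1·3 + 1·13 + 0·-1 + 3·-1 = 13
  a_10 = 1·13 + 1·3 + 0·13 + 3·-1 = 13
  a_11 = 1·13 + 1·13 + 0·3 + 3·13 = 65
  a_12 = 1·65 + 1·13 + 0·13 + 3·3 = 87
  a_13 = 1·87 + 1·65 + 0·13 + 3·13 = 191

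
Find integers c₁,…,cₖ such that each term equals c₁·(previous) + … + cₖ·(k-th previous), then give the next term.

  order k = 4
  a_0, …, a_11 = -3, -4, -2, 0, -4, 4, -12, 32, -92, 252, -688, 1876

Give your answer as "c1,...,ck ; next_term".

  a_4 = -3·0 + -1·-2 + 0·-4 + 2·-3 = -4
  a_5 = -3·-4 + -1·0 + 0·-2 + 2·-4 = 4
  a_6 = -3·4 + -1·-4 + 0·0 + 2·-2 = -12
  a_7 = -3·-12 + -1·4 + 0·-4 + 2·0 = 32
  a_8 = -3·32 + -1·-12 + 0·4 + 2·-4 = -92
  a_9 = -3·-92 + -1·32 + 0·-12 + 2·4 = 252
  a_10 = -3·252 + -1·-92 + 0·32 + 2·-12 = -688
  a_11 = -3·-688 + -1·252 + 0·-92 + 2·32 = 1876
  a_12 = -3·1876 + -1·-688 + 0·252 + 2·-92 = -5124

-3,-1,0,2 ; -5124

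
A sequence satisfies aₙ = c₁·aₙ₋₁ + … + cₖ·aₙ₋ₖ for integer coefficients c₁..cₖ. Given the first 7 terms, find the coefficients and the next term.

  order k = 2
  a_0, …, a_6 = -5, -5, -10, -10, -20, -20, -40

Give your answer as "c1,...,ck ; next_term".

  a_2 = 0·-5 + 2·-5 = -10
  a_3 = 0·-10 + 2·-5 = -10
  a_4 = 0·-10 + 2·-10 = -20
  a_5 = 0·-20 + 2·-10 = -20
  a_6 = 0·-20 + 2·-20 = -40
  a_7 = 0·-40 + 2·-20 = -40

0,2 ; -40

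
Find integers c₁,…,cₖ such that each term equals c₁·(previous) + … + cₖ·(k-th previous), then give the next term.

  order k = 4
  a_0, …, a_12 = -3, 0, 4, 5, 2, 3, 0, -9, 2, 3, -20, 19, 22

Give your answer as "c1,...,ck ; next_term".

0,-1,2,-2 ; -65

  a_4 = 0·5 + -1·4 + 2·0 + -2·-3 = 2
  a_5 = 0·2 + -1·5 + 2·4 + -2·0 = 3
  a_6 = 0·3 + -1·2 + 2·5 + -2·4 = 0
  a_7 = 0·0 + -1·3 + 2·2 + -2·5 = -9
  a_8 = 0·-9 + -1·0 + 2·3 + -2·2 = 2
  a_9 = 0·2 + -1·-9 + 2·0 + -2·3 = 3
  a_10 = 0·3 + -1·2 + 2·-9 + -2·0 = -20
  a_11 = 0·-20 + -1·3 + 2·2 + -2·-9 = 19
  a_12 = 0·19 + -1·-20 + 2·3 + -2·2 = 22
  a_13 = 0·22 + -1·19 + 2·-20 + -2·3 = -65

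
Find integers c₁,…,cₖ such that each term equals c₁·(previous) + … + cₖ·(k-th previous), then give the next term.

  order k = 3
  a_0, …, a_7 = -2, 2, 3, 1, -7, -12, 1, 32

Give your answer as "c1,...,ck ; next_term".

1,-2,-1 ; 42

  a_3 = 1·3 + -2·2 + -1·-2 = 1
  a_4 = 1·1 + -2·3 + -1·2 = -7
  a_5 = 1·-7 + -2·1 + -1·3 = -12
  a_6 = 1·-12 + -2·-7 + -1·1 = 1
  a_7 = 1·1 + -2·-12 + -1·-7 = 32
  a_8 = 1·32 + -2·1 + -1·-12 = 42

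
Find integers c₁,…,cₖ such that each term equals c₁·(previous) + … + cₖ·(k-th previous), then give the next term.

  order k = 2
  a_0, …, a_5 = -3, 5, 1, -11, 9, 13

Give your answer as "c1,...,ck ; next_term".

-1,-2 ; -31

  a_2 = -1·5 + -2·-3 = 1
  a_3 = -1·1 + -2·5 = -11
  a_4 = -1·-11 + -2·1 = 9
  a_5 = -1·9 + -2·-11 = 13
  a_6 = -1·13 + -2·9 = -31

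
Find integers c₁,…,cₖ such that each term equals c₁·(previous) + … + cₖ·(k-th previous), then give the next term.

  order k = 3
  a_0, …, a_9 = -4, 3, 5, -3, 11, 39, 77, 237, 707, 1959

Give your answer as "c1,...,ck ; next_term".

  a_3 = 2·5 + 1·3 + 4·-4 = -3
  a_4 = 2·-3 + 1·5 + 4·3 = 11
  a_5 = 2·11 + 1·-3 + 4·5 = 39
  a_6 = 2·39 + 1·11 + 4·-3 = 77
  a_7 = 2·77 + 1·39 + 4·11 = 237
  a_8 = 2·237 + 1·77 + 4·39 = 707
  a_9 = 2·707 + 1·237 + 4·77 = 1959
  a_10 = 2·1959 + 1·707 + 4·237 = 5573

2,1,4 ; 5573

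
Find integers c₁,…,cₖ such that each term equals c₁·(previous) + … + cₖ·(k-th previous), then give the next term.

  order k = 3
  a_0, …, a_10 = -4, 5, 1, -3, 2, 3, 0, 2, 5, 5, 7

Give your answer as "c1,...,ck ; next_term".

  a_3 = 1·1 + 0·5 + 1·-4 = -3
  a_4 = 1·-3 + 0·1 + 1·5 = 2
  a_5 = 1·2 + 0·-3 + 1·1 = 3
  a_6 = 1·3 + 0·2 + 1·-3 = 0
  a_7 = 1·0 + 0·3 + 1·2 = 2
  a_8 = 1·2 + 0·0 + 1·3 = 5
  a_9 = 1·5 + 0·2 + 1·0 = 5
  a_10 = 1·5 + 0·5 + 1·2 = 7
  a_11 = 1·7 + 0·5 + 1·5 = 12

1,0,1 ; 12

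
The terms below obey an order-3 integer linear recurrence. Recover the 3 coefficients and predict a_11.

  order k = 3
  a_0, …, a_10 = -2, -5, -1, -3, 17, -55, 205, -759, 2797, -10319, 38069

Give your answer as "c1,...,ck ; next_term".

  a_3 = -3·-1 + 2·-5 + -2·-2 = -3
  a_4 = -3·-3 + 2·-1 + -2·-5 = 17
  a_5 = -3·17 + 2·-3 + -2·-1 = -55
  a_6 = -3·-55 + 2·17 + -2·-3 = 205
  a_7 = -3·205 + 2·-55 + -2·17 = -759
  a_8 = -3·-759 + 2·205 + -2·-55 = 2797
  a_9 = -3·2797 + 2·-759 + -2·205 = -10319
  a_10 = -3·-10319 + 2·2797 + -2·-759 = 38069
  a_11 = -3·38069 + 2·-10319 + -2·2797 = -140439

-3,2,-2 ; -140439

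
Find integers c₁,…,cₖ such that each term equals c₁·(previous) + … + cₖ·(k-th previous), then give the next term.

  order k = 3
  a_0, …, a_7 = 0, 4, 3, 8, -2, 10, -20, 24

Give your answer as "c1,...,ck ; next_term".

0,2,-2 ; -60

  a_3 = 0·3 + 2·4 + -2·0 = 8
  a_4 = 0·8 + 2·3 + -2·4 = -2
  a_5 = 0·-2 + 2·8 + -2·3 = 10
  a_6 = 0·10 + 2·-2 + -2·8 = -20
  a_7 = 0·-20 + 2·10 + -2·-2 = 24
  a_8 = 0·24 + 2·-20 + -2·10 = -60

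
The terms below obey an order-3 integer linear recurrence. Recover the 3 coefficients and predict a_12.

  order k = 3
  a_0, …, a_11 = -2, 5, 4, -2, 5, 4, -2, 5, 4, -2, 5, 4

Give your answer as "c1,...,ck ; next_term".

  a_3 = 0·4 + 0·5 + 1·-2 = -2
  a_4 = 0·-2 + 0·4 + 1·5 = 5
  a_5 = 0·5 + 0·-2 + 1·4 = 4
  a_6 = 0·4 + 0·5 + 1·-2 = -2
  a_7 = 0·-2 + 0·4 + 1·5 = 5
  a_8 = 0·5 + 0·-2 + 1·4 = 4
  a_9 = 0·4 + 0·5 + 1·-2 = -2
  a_10 = 0·-2 + 0·4 + 1·5 = 5
  a_11 = 0·5 + 0·-2 + 1·4 = 4
  a_12 = 0·4 + 0·5 + 1·-2 = -2

0,0,1 ; -2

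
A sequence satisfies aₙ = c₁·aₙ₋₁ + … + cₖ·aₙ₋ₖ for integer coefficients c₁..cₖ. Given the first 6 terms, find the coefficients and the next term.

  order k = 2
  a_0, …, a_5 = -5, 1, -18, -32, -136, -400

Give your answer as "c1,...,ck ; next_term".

2,4 ; -1344

  a_2 = 2·1 + 4·-5 = -18
  a_3 = 2·-18 + 4·1 = -32
  a_4 = 2·-32 + 4·-18 = -136
  a_5 = 2·-136 + 4·-32 = -400
  a_6 = 2·-400 + 4·-136 = -1344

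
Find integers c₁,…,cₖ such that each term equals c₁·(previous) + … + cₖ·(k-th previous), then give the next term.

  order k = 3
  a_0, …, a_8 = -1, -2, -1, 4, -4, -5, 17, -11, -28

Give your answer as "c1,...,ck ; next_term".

-1,-2,1 ; 67

  a_3 = -1·-1 + -2·-2 + 1·-1 = 4
  a_4 = -1·4 + -2·-1 + 1·-2 = -4
  a_5 = -1·-4 + -2·4 + 1·-1 = -5
  a_6 = -1·-5 + -2·-4 + 1·4 = 17
  a_7 = -1·17 + -2·-5 + 1·-4 = -11
  a_8 = -1·-11 + -2·17 + 1·-5 = -28
  a_9 = -1·-28 + -2·-11 + 1·17 = 67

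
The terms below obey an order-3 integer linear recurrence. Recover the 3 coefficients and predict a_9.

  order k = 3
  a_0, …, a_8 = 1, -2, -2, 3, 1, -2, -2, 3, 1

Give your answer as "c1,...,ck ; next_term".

  a_3 = -1·-2 + -1·-2 + -1·1 = 3
  a_4 = -1·3 + -1·-2 + -1·-2 = 1
  a_5 = -1·1 + -1·3 + -1·-2 = -2
  a_6 = -1·-2 + -1·1 + -1·3 = -2
  a_7 = -1·-2 + -1·-2 + -1·1 = 3
  a_8 = -1·3 + -1·-2 + -1·-2 = 1
  a_9 = -1·1 + -1·3 + -1·-2 = -2

-1,-1,-1 ; -2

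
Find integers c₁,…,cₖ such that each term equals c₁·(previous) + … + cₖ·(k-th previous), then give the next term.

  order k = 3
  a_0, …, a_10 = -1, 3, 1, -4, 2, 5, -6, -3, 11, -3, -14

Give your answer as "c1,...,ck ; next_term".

  a_3 = 0·1 + -1·3 + 1·-1 = -4
  a_4 = 0·-4 + -1·1 + 1·3 = 2
  a_5 = 0·2 + -1·-4 + 1·1 = 5
  a_6 = 0·5 + -1·2 + 1·-4 = -6
  a_7 = 0·-6 + -1·5 + 1·2 = -3
  a_8 = 0·-3 + -1·-6 + 1·5 = 11
  a_9 = 0·11 + -1·-3 + 1·-6 = -3
  a_10 = 0·-3 + -1·11 + 1·-3 = -14
  a_11 = 0·-14 + -1·-3 + 1·11 = 14

0,-1,1 ; 14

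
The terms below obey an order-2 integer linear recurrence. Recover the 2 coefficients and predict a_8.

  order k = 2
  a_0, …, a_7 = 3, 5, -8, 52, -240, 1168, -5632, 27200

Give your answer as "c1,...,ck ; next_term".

  a_2 = -4·5 + 4·3 = -8
  a_3 = -4·-8 + 4·5 = 52
  a_4 = -4·52 + 4·-8 = -240
  a_5 = -4·-240 + 4·52 = 1168
  a_6 = -4·1168 + 4·-240 = -5632
  a_7 = -4·-5632 + 4·1168 = 27200
  a_8 = -4·27200 + 4·-5632 = -131328

-4,4 ; -131328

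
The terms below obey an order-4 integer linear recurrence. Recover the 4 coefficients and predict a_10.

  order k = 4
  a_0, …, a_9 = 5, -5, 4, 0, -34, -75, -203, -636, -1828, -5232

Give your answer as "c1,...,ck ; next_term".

  a_4 = 3·0 + -1·4 + 3·-5 + -3·5 = -34
  a_5 = 3·-34 + -1·0 + 3·4 + -3·-5 = -75
  a_6 = 3·-75 + -1·-34 + 3·0 + -3·4 = -203
  a_7 = 3·-203 + -1·-75 + 3·-34 + -3·0 = -636
  a_8 = 3·-636 + -1·-203 + 3·-75 + -3·-34 = -1828
  a_9 = 3·-1828 + -1·-636 + 3·-203 + -3·-75 = -5232
  a_10 = 3·-5232 + -1·-1828 + 3·-636 + -3·-203 = -15167

3,-1,3,-3 ; -15167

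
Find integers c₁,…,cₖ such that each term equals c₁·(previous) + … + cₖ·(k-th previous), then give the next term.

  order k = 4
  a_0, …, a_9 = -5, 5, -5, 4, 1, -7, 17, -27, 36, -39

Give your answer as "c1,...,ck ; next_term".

-1,1,1,-1 ; 31

  a_4 = -1·4 + 1·-5 + 1·5 + -1·-5 = 1
  a_5 = -1·1 + 1·4 + 1·-5 + -1·5 = -7
  a_6 = -1·-7 + 1·1 + 1·4 + -1·-5 = 17
  a_7 = -1·17 + 1·-7 + 1·1 + -1·4 = -27
  a_8 = -1·-27 + 1·17 + 1·-7 + -1·1 = 36
  a_9 = -1·36 + 1·-27 + 1·17 + -1·-7 = -39
  a_10 = -1·-39 + 1·36 + 1·-27 + -1·17 = 31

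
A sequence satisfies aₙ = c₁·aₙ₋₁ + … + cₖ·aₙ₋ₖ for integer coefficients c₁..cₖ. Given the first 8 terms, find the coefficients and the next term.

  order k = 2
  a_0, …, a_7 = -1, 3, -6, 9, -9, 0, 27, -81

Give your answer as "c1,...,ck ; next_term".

-3,-3 ; 162

  a_2 = -3·3 + -3·-1 = -6
  a_3 = -3·-6 + -3·3 = 9
  a_4 = -3·9 + -3·-6 = -9
  a_5 = -3·-9 + -3·9 = 0
  a_6 = -3·0 + -3·-9 = 27
  a_7 = -3·27 + -3·0 = -81
  a_8 = -3·-81 + -3·27 = 162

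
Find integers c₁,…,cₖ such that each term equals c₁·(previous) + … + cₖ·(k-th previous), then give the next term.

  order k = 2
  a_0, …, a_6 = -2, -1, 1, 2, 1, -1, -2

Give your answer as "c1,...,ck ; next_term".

  a_2 = 1·-1 + -1·-2 = 1
  a_3 = 1·1 + -1·-1 = 2
  a_4 = 1·2 + -1·1 = 1
  a_5 = 1·1 + -1·2 = -1
  a_6 = 1·-1 + -1·1 = -2
  a_7 = 1·-2 + -1·-1 = -1

1,-1 ; -1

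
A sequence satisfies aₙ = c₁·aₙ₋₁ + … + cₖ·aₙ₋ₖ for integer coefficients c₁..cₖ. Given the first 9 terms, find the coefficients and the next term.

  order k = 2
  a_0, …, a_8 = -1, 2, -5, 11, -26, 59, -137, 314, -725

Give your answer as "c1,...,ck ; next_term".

  a_2 = -1·2 + 3·-1 = -5
  a_3 = -1·-5 + 3·2 = 11
  a_4 = -1·11 + 3·-5 = -26
  a_5 = -1·-26 + 3·11 = 59
  a_6 = -1·59 + 3·-26 = -137
  a_7 = -1·-137 + 3·59 = 314
  a_8 = -1·314 + 3·-137 = -725
  a_9 = -1·-725 + 3·314 = 1667

-1,3 ; 1667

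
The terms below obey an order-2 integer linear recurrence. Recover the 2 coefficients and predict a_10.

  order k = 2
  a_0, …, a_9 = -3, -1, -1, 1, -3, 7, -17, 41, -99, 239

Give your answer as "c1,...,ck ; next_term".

  a_2 = -2·-1 + 1·-3 = -1
  a_3 = -2·-1 + 1·-1 = 1
  a_4 = -2·1 + 1·-1 = -3
  a_5 = -2·-3 + 1·1 = 7
  a_6 = -2·7 + 1·-3 = -17
  a_7 = -2·-17 + 1·7 = 41
  a_8 = -2·41 + 1·-17 = -99
  a_9 = -2·-99 + 1·41 = 239
  a_10 = -2·239 + 1·-99 = -577

-2,1 ; -577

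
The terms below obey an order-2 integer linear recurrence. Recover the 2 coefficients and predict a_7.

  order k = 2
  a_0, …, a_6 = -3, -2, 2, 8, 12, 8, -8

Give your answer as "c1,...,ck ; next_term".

  a_2 = 2·-2 + -2·-3 = 2
  a_3 = 2·2 + -2·-2 = 8
  a_4 = 2·8 + -2·2 = 12
  a_5 = 2·12 + -2·8 = 8
  a_6 = 2·8 + -2·12 = -8
  a_7 = 2·-8 + -2·8 = -32

2,-2 ; -32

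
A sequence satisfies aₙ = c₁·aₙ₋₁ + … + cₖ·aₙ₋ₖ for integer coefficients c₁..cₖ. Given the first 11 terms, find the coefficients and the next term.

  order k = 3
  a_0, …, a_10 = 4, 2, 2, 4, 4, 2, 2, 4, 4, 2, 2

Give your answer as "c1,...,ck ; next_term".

  a_3 = 1·2 + -1·2 + 1·4 = 4
  a_4 = 1·4 + -1·2 + 1·2 = 4
  a_5 = 1·4 + -1·4 + 1·2 = 2
  a_6 = 1·2 + -1·4 + 1·4 = 2
  a_7 = 1·2 + -1·2 + 1·4 = 4
  a_8 = 1·4 + -1·2 + 1·2 = 4
  a_9 = 1·4 + -1·4 + 1·2 = 2
  a_10 = 1·2 + -1·4 + 1·4 = 2
  a_11 = 1·2 + -1·2 + 1·4 = 4

1,-1,1 ; 4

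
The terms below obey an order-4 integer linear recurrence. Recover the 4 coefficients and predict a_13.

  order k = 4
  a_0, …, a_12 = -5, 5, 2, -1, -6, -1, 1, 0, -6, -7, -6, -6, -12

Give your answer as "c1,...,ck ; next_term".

1,0,0,1 ; -19

  a_4 = 1·-1 + 0·2 + 0·5 + 1·-5 = -6
  a_5 = 1·-6 + 0·-1 + 0·2 + 1·5 = -1
  a_6 = 1·-1 + 0·-6 + 0·-1 + 1·2 = 1
  a_7 = 1·1 + 0·-1 + 0·-6 + 1·-1 = 0
  a_8 = 1·0 + 0·1 + 0·-1 + 1·-6 = -6
  a_9 = 1·-6 + 0·0 + 0·1 + 1·-1 = -7
  a_10 = 1·-7 + 0·-6 + 0·0 + 1·1 = -6
  a_11 = 1·-6 + 0·-7 + 0·-6 + 1·0 = -6
  a_12 = 1·-6 + 0·-6 + 0·-7 + 1·-6 = -12
  a_13 = 1·-12 + 0·-6 + 0·-6 + 1·-7 = -19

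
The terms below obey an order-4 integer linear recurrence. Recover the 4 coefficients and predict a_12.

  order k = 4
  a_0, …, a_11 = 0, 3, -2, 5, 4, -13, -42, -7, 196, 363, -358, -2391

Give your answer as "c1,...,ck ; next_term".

  a_4 = 1·5 + -4·-2 + -3·3 + -1·0 = 4
  a_5 = 1·4 + -4·5 + -3·-2 + -1·3 = -13
  a_6 = 1·-13 + -4·4 + -3·5 + -1·-2 = -42
  a_7 = 1·-42 + -4·-13 + -3·4 + -1·5 = -7
  a_8 = 1·-7 + -4·-42 + -3·-13 + -1·4 = 196
  a_9 = 1·196 + -4·-7 + -3·-42 + -1·-13 = 363
  a_10 = 1·363 + -4·196 + -3·-7 + -1·-42 = -358
  a_11 = 1·-358 + -4·363 + -3·196 + -1·-7 = -2391
  a_12 = 1·-2391 + -4·-358 + -3·363 + -1·196 = -2244

1,-4,-3,-1 ; -2244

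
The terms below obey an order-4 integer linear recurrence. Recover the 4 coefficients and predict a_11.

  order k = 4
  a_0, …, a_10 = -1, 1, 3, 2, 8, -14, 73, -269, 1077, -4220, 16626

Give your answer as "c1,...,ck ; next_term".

  a_4 = -3·2 + 4·3 + 1·1 + -1·-1 = 8
  a_5 = -3·8 + 4·2 + 1·3 + -1·1 = -14
  a_6 = -3·-14 + 4·8 + 1·2 + -1·3 = 73
  a_7 = -3·73 + 4·-14 + 1·8 + -1·2 = -269
  a_8 = -3·-269 + 4·73 + 1·-14 + -1·8 = 1077
  a_9 = -3·1077 + 4·-269 + 1·73 + -1·-14 = -4220
  a_10 = -3·-4220 + 4·1077 + 1·-269 + -1·73 = 16626
  a_11 = -3·16626 + 4·-4220 + 1·1077 + -1·-269 = -65412

-3,4,1,-1 ; -65412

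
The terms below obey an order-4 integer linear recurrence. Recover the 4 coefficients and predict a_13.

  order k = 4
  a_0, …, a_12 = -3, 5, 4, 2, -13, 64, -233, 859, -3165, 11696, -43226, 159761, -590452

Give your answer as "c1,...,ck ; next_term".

-4,-1,1,2 ; 2182213

  a_4 = -4·2 + -1·4 + 1·5 + 2·-3 = -13
  a_5 = -4·-13 + -1·2 + 1·4 + 2·5 = 64
  a_6 = -4·64 + -1·-13 + 1·2 + 2·4 = -233
  a_7 = -4·-233 + -1·64 + 1·-13 + 2·2 = 859
  a_8 = -4·859 + -1·-233 + 1·64 + 2·-13 = -3165
  a_9 = -4·-3165 + -1·859 + 1·-233 + 2·64 = 11696
  a_10 = -4·11696 + -1·-3165 + 1·859 + 2·-233 = -43226
  a_11 = -4·-43226 + -1·11696 + 1·-3165 + 2·859 = 159761
  a_12 = -4·159761 + -1·-43226 + 1·11696 + 2·-3165 = -590452
  a_13 = -4·-590452 + -1·159761 + 1·-43226 + 2·11696 = 2182213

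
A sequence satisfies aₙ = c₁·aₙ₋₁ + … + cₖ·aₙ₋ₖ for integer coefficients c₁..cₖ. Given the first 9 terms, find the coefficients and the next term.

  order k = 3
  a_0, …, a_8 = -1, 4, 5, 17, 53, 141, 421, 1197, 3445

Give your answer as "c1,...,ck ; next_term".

  a_3 = 1·5 + 4·4 + 4·-1 = 17
  a_4 = 1·17 + 4·5 + 4·4 = 53
  a_5 = 1·53 + 4·17 + 4·5 = 141
  a_6 = 1·141 + 4·53 + 4·17 = 421
  a_7 = 1·421 + 4·141 + 4·53 = 1197
  a_8 = 1·1197 + 4·421 + 4·141 = 3445
  a_9 = 1·3445 + 4·1197 + 4·421 = 9917

1,4,4 ; 9917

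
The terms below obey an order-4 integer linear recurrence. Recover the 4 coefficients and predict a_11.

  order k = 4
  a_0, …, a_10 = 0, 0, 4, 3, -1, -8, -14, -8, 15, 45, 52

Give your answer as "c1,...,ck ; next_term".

1,-1,-1,-1 ; 0

  a_4 = 1·3 + -1·4 + -1·0 + -1·0 = -1
  a_5 = 1·-1 + -1·3 + -1·4 + -1·0 = -8
  a_6 = 1·-8 + -1·-1 + -1·3 + -1·4 = -14
  a_7 = 1·-14 + -1·-8 + -1·-1 + -1·3 = -8
  a_8 = 1·-8 + -1·-14 + -1·-8 + -1·-1 = 15
  a_9 = 1·15 + -1·-8 + -1·-14 + -1·-8 = 45
  a_10 = 1·45 + -1·15 + -1·-8 + -1·-14 = 52
  a_11 = 1·52 + -1·45 + -1·15 + -1·-8 = 0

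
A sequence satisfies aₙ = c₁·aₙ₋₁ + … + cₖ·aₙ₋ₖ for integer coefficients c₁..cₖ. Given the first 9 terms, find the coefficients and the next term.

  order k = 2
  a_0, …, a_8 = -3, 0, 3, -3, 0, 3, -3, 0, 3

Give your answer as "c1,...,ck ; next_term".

-1,-1 ; -3

  a_2 = -1·0 + -1·-3 = 3
  a_3 = -1·3 + -1·0 = -3
  a_4 = -1·-3 + -1·3 = 0
  a_5 = -1·0 + -1·-3 = 3
  a_6 = -1·3 + -1·0 = -3
  a_7 = -1·-3 + -1·3 = 0
  a_8 = -1·0 + -1·-3 = 3
  a_9 = -1·3 + -1·0 = -3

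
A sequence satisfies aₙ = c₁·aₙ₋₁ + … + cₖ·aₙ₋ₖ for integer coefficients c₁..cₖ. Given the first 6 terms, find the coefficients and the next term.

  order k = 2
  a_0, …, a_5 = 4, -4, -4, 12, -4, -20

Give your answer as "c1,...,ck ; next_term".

  a_2 = -1·-4 + -2·4 = -4
  a_3 = -1·-4 + -2·-4 = 12
  a_4 = -1·12 + -2·-4 = -4
  a_5 = -1·-4 + -2·12 = -20
  a_6 = -1·-20 + -2·-4 = 28

-1,-2 ; 28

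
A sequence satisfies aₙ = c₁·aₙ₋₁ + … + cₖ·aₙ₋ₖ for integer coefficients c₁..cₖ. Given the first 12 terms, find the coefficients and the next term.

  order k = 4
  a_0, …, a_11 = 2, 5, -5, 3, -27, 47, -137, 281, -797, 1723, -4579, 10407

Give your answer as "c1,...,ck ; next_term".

0,4,-3,4 ; -26673

  a_4 = 0·3 + 4·-5 + -3·5 + 4·2 = -27
  a_5 = 0·-27 + 4·3 + -3·-5 + 4·5 = 47
  a_6 = 0·47 + 4·-27 + -3·3 + 4·-5 = -137
  a_7 = 0·-137 + 4·47 + -3·-27 + 4·3 = 281
  a_8 = 0·281 + 4·-137 + -3·47 + 4·-27 = -797
  a_9 = 0·-797 + 4·281 + -3·-137 + 4·47 = 1723
  a_10 = 0·1723 + 4·-797 + -3·281 + 4·-137 = -4579
  a_11 = 0·-4579 + 4·1723 + -3·-797 + 4·281 = 10407
  a_12 = 0·10407 + 4·-4579 + -3·1723 + 4·-797 = -26673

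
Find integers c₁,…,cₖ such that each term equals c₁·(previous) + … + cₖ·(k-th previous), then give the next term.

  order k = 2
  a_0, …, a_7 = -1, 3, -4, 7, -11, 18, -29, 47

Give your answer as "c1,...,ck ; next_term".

  a_2 = -1·3 + 1·-1 = -4
  a_3 = -1·-4 + 1·3 = 7
  a_4 = -1·7 + 1·-4 = -11
  a_5 = -1·-11 + 1·7 = 18
  a_6 = -1·18 + 1·-11 = -29
  a_7 = -1·-29 + 1·18 = 47
  a_8 = -1·47 + 1·-29 = -76

-1,1 ; -76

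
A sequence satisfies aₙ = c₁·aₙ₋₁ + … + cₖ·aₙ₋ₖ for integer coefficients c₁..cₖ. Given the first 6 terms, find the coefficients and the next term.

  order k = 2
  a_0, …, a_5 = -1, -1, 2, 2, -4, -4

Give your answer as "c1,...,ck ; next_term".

0,-2 ; 8

  a_2 = 0·-1 + -2·-1 = 2
  a_3 = 0·2 + -2·-1 = 2
  a_4 = 0·2 + -2·2 = -4
  a_5 = 0·-4 + -2·2 = -4
  a_6 = 0·-4 + -2·-4 = 8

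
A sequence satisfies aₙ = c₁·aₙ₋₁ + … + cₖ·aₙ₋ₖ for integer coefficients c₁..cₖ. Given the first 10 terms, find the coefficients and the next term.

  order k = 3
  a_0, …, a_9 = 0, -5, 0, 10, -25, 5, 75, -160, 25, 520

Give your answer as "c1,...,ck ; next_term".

-1,-2,3 ; -1050

  a_3 = -1·0 + -2·-5 + 3·0 = 10
  a_4 = -1·10 + -2·0 + 3·-5 = -25
  a_5 = -1·-25 + -2·10 + 3·0 = 5
  a_6 = -1·5 + -2·-25 + 3·10 = 75
  a_7 = -1·75 + -2·5 + 3·-25 = -160
  a_8 = -1·-160 + -2·75 + 3·5 = 25
  a_9 = -1·25 + -2·-160 + 3·75 = 520
  a_10 = -1·520 + -2·25 + 3·-160 = -1050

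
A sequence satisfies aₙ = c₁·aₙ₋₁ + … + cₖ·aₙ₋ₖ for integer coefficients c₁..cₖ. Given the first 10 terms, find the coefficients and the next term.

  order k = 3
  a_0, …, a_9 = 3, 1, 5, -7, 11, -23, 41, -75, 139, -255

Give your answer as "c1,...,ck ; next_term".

-1,1,-1 ; 469

  a_3 = -1·5 + 1·1 + -1·3 = -7
  a_4 = -1·-7 + 1·5 + -1·1 = 11
  a_5 = -1·11 + 1·-7 + -1·5 = -23
  a_6 = -1·-23 + 1·11 + -1·-7 = 41
  a_7 = -1·41 + 1·-23 + -1·11 = -75
  a_8 = -1·-75 + 1·41 + -1·-23 = 139
  a_9 = -1·139 + 1·-75 + -1·41 = -255
  a_10 = -1·-255 + 1·139 + -1·-75 = 469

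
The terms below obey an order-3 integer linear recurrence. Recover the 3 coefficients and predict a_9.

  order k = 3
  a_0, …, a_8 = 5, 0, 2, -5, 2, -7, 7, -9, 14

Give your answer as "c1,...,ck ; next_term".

  a_3 = 0·2 + 1·0 + -1·5 = -5
  a_4 = 0·-5 + 1·2 + -1·0 = 2
  a_5 = 0·2 + 1·-5 + -1·2 = -7
  a_6 = 0·-7 + 1·2 + -1·-5 = 7
  a_7 = 0·7 + 1·-7 + -1·2 = -9
  a_8 = 0·-9 + 1·7 + -1·-7 = 14
  a_9 = 0·14 + 1·-9 + -1·7 = -16

0,1,-1 ; -16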